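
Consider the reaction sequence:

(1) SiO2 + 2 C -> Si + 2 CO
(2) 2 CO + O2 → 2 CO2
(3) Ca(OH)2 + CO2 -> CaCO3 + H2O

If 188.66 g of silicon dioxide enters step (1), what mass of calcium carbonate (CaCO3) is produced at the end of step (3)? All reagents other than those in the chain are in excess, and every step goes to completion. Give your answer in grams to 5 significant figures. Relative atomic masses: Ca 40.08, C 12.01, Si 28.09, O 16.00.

M(SiO2) = 28.09 + 2(16.00) = 60.09 g/mol.
M(CaCO3) = 40.08 + 12.01 + 3(16.00) = 100.09 g/mol.
n(SiO2) = 188.66 / 60.09 = 3.13962 mol.
Reaction (1): SiO2→CO ratio 1:2 ⇒ n(CO) = 6.27925 mol.
Reaction (2): CO→CO2 ratio 2:2 ⇒ n(CO2) = 6.27925 mol.
Reaction (3): CO2→CaCO3 ratio 1:1 ⇒ n(CaCO3) = 6.27925 mol.
Mass of CaCO3 = 6.27925 × 100.09 = 628.490 g.

628.49 g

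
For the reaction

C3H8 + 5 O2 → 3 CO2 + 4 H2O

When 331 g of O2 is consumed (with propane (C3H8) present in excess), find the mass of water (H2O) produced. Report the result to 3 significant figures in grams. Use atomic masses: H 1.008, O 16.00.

M(O2) = 2(16.00) = 32.00 g/mol.
M(H2O) = 2(1.008) + 16.00 = 18.016 g/mol.
n(O2) = 331.0 g / 32.00 g/mol = 10.34 mol.
From the equation the O2:H2O mole ratio is 5:4, so n(H2O) = 10.34 × 4/5 = 8.275 mol.
Mass of H2O = 8.275 mol × 18.016 g/mol = 149.1 g.

149 g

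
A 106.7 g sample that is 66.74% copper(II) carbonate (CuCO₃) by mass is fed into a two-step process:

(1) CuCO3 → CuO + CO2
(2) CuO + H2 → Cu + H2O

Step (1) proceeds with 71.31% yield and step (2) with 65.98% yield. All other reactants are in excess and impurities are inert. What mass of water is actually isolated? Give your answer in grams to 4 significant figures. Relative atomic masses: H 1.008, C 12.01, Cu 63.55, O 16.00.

Pure CuCO3 = 106.7 × 0.6674 = 71.212 g.
M(CuCO3) = 63.55 + 12.01 + 3(16.00) = 123.56 g/mol.
M(H2O) = 2(1.008) + 16.00 = 18.016 g/mol.
n(CuCO3) = 71.212 / 123.56 = 0.57633 mol.
Step 1 (CuCO3:CuO = 1:1): theoretical n(CuO) = 0.57633 mol; at 71.31% yield, n(CuO) = 0.41098 mol.
Step 2 (CuO:H2O = 1:1): theoretical n(H2O) = 0.41098 mol, so theoretical mass = 0.41098 × 18.016 = 7.4043 g.
At 65.98% yield, actual mass of H2O = 7.4043 × 0.6598 = 4.8853 g.

4.885 g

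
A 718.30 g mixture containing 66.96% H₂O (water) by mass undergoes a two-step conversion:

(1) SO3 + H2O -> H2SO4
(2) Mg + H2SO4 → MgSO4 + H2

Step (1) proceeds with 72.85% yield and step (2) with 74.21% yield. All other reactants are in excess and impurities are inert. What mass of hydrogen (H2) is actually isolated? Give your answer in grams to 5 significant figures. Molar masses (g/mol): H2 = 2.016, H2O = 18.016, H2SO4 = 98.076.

29.097 g

Pure H2O = 718.30 × 0.6696 = 480.974 g.
n(H2O) = 480.974 / 18.016 = 26.6970 mol.
Step 1 (H2O:H2SO4 = 1:1): theoretical n(H2SO4) = 26.6970 mol; at 72.85% yield, n(H2SO4) = 19.4488 mol.
Step 2 (H2SO4:H2 = 1:1): theoretical n(H2) = 19.4488 mol, so theoretical mass = 19.4488 × 2.016 = 39.2088 g.
At 74.21% yield, actual mass of H2 = 39.2088 × 0.7421 = 29.0968 g.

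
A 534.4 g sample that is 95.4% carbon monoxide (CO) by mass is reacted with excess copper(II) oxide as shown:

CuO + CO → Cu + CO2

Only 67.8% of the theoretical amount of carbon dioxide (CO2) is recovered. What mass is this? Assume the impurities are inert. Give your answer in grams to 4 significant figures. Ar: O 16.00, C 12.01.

543.1 g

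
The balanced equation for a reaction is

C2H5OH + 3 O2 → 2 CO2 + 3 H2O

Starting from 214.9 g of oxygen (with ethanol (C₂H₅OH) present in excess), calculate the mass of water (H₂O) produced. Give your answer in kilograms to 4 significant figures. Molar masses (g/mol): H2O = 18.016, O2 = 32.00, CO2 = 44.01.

0.1210 kg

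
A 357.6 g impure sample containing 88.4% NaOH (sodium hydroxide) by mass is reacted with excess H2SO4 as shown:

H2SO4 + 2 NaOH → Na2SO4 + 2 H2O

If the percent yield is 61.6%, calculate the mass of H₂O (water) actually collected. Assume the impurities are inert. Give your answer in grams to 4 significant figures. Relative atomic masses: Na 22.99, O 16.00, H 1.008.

87.71 g

Pure NaOH available = 357.6 g × 0.884 = 316.12 g.
M(NaOH) = 22.99 + 16.00 + 1.008 = 39.998 g/mol.
M(H2O) = 2(1.008) + 16.00 = 18.016 g/mol.
n(NaOH) = 316.12 g / 39.998 g/mol = 7.9034 mol.
From the equation the NaOH:H2O mole ratio is 2:2, so n(H2O) = 7.9034 × 2/2 = 7.9034 mol.
Mass of H2O = 7.9034 mol × 18.016 g/mol = 142.39 g.
Actual mass collected = 142.39 g × 0.616 = 87.710 g.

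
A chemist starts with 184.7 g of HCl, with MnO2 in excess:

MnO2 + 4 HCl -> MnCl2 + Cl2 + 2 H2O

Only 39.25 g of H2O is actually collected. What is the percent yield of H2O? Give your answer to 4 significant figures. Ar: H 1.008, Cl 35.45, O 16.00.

86.01 %

M(HCl) = 1.008 + 35.45 = 36.458 g/mol.
M(H2O) = 2(1.008) + 16.00 = 18.016 g/mol.
n(HCl) = 184.70 g / 36.458 g/mol = 5.0661 mol.
From the equation the HCl:H2O mole ratio is 4:2, so n(H2O) = 5.0661 × 2/4 = 2.5331 mol.
Mass of H2O = 2.5331 mol × 18.016 g/mol = 45.635 g.
This is the theoretical yield. Percent yield = 39.25 g / 45.635 g × 100% = 86.008%.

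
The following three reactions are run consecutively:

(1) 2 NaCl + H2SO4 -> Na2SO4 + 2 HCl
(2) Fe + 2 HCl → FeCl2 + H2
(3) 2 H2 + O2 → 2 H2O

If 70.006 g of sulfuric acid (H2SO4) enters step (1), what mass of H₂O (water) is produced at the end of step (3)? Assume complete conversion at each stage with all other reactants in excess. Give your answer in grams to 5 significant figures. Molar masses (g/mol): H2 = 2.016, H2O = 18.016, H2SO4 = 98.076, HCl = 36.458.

n(H2SO4) = 70.006 / 98.076 = 0.713793 mol.
Reaction (1): H2SO4→HCl ratio 1:2 ⇒ n(HCl) = 1.42759 mol.
Reaction (2): HCl→H2 ratio 2:1 ⇒ n(H2) = 0.713793 mol.
Reaction (3): H2→H2O ratio 2:2 ⇒ n(H2O) = 0.713793 mol.
Mass of H2O = 0.713793 × 18.016 = 12.8597 g.

12.860 g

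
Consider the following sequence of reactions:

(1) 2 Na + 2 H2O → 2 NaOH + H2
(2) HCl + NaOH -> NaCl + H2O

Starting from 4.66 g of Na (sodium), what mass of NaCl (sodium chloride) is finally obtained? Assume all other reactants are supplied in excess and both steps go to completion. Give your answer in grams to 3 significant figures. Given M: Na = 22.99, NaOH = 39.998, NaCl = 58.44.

11.8 g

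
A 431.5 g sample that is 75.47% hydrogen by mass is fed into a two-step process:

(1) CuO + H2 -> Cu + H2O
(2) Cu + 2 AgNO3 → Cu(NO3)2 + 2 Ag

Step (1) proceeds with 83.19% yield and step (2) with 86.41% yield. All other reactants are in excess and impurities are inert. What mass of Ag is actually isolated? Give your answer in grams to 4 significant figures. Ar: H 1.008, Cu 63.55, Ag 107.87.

25050 g

Pure H2 = 431.5 × 0.7547 = 325.65 g.
M(H2) = 2(1.008) = 2.016 g/mol.
M(Ag) = 107.87 g/mol.
n(H2) = 325.65 / 2.016 = 161.53 mol.
Step 1 (H2:Cu = 1:1): theoretical n(Cu) = 161.53 mol; at 83.19% yield, n(Cu) = 134.38 mol.
Step 2 (Cu:Ag = 1:2): theoretical n(Ag) = 268.76 mol, so theoretical mass = 268.76 × 107.87 = 28991 g.
At 86.41% yield, actual mass of Ag = 28991 × 0.8641 = 25051 g.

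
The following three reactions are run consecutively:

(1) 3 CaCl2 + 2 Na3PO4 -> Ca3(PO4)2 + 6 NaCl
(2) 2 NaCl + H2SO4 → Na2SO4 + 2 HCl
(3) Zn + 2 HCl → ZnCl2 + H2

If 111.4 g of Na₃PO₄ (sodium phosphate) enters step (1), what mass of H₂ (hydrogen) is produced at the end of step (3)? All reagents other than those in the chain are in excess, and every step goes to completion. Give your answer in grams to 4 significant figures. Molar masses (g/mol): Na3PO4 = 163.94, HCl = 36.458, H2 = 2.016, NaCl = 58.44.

n(Na3PO4) = 111.4 / 163.94 = 0.67952 mol.
Reaction (1): Na3PO4→NaCl ratio 2:6 ⇒ n(NaCl) = 2.0386 mol.
Reaction (2): NaCl→HCl ratio 2:2 ⇒ n(HCl) = 2.0386 mol.
Reaction (3): HCl→H2 ratio 2:1 ⇒ n(H2) = 1.0193 mol.
Mass of H2 = 1.0193 × 2.016 = 2.0549 g.

2.055 g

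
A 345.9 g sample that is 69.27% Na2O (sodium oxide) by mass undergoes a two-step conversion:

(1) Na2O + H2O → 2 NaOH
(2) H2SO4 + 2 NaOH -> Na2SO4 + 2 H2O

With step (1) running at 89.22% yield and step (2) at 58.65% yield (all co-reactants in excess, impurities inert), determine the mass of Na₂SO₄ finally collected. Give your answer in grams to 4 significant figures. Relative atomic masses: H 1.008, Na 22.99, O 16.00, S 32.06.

287.3 g

Pure Na2O = 345.9 × 0.6927 = 239.60 g.
M(Na2O) = 2(22.99) + 16.00 = 61.98 g/mol.
M(Na2SO4) = 2(22.99) + 32.06 + 4(16.00) = 142.04 g/mol.
n(Na2O) = 239.60 / 61.98 = 3.8658 mol.
Step 1 (Na2O:NaOH = 1:2): theoretical n(NaOH) = 7.7317 mol; at 89.22% yield, n(NaOH) = 6.8982 mol.
Step 2 (NaOH:Na2SO4 = 2:1): theoretical n(Na2SO4) = 3.4491 mol, so theoretical mass = 3.4491 × 142.04 = 489.91 g.
At 58.65% yield, actual mass of Na2SO4 = 489.91 × 0.5865 = 287.33 g.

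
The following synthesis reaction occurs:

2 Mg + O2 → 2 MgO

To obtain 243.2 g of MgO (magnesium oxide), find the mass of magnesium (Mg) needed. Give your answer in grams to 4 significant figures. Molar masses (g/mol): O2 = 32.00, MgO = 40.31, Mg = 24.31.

146.7 g

n(MgO) = 243.20 g / 40.31 g/mol = 6.0332 mol.
From the equation the MgO:Mg mole ratio is 2:2, so n(Mg) = 6.0332 × 2/2 = 6.0332 mol.
Mass of Mg = 6.0332 mol × 24.31 g/mol = 146.67 g.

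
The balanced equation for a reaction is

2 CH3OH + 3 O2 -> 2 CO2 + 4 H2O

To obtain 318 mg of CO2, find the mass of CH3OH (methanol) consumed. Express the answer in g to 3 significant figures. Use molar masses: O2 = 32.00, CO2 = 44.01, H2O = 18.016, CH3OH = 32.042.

Convert: 318 mg = 0.3180 g.
n(CO2) = 0.3180 g / 44.01 g/mol = 0.007226 mol.
From the equation the CO2:CH3OH mole ratio is 2:2, so n(CH3OH) = 0.007226 × 2/2 = 0.007226 mol.
Mass of CH3OH = 0.007226 mol × 32.042 g/mol = 0.2315 g.

0.232 g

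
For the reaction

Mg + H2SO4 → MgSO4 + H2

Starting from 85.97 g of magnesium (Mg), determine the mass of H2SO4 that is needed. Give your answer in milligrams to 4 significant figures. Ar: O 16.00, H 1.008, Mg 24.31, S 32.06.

346800 mg

M(Mg) = 24.31 g/mol.
M(H2SO4) = 2(1.008) + 32.06 + 4(16.00) = 98.076 g/mol.
n(Mg) = 85.970 g / 24.31 g/mol = 3.5364 mol.
From the equation the Mg:H2SO4 mole ratio is 1:1, so n(H2SO4) = 3.5364 × 1/1 = 3.5364 mol.
Mass of H2SO4 = 3.5364 mol × 98.076 g/mol = 346.84 g.
Converting to mg: 346.84 g = 346800 mg.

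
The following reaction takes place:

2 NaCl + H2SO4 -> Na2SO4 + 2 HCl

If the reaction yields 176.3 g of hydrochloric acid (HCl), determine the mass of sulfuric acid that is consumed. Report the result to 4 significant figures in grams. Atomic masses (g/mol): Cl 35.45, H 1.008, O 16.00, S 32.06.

237.1 g

M(HCl) = 1.008 + 35.45 = 36.458 g/mol.
M(H2SO4) = 2(1.008) + 32.06 + 4(16.00) = 98.076 g/mol.
n(HCl) = 176.30 g / 36.458 g/mol = 4.8357 mol.
From the equation the HCl:H2SO4 mole ratio is 2:1, so n(H2SO4) = 4.8357 × 1/2 = 2.4179 mol.
Mass of H2SO4 = 2.4179 mol × 98.076 g/mol = 237.13 g.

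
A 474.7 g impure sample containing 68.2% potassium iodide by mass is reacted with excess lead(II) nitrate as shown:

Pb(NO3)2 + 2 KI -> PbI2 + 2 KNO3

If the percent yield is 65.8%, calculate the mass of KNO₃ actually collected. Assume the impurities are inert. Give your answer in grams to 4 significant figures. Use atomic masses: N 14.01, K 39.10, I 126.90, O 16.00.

Pure KI available = 474.7 g × 0.682 = 323.75 g.
M(KI) = 39.10 + 126.90 = 166.00 g/mol.
M(KNO3) = 39.10 + 14.01 + 3(16.00) = 101.11 g/mol.
n(KI) = 323.75 g / 166.00 g/mol = 1.9503 mol.
From the equation the KI:KNO3 mole ratio is 2:2, so n(KNO3) = 1.9503 × 2/2 = 1.9503 mol.
Mass of KNO3 = 1.9503 mol × 101.11 g/mol = 197.19 g.
Actual mass collected = 197.19 g × 0.658 = 129.75 g.

129.8 g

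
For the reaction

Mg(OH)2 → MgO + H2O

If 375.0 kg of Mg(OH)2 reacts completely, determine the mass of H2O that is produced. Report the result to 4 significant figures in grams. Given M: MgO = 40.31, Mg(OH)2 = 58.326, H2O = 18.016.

115800 g

Convert: 375.0 kg = 375000 g.
n(Mg(OH)2) = 375000 g / 58.326 g/mol = 6429.4 mol.
From the equation the Mg(OH)2:H2O mole ratio is 1:1, so n(H2O) = 6429.4 × 1/1 = 6429.4 mol.
Mass of H2O = 6429.4 mol × 18.016 g/mol = 115830 g.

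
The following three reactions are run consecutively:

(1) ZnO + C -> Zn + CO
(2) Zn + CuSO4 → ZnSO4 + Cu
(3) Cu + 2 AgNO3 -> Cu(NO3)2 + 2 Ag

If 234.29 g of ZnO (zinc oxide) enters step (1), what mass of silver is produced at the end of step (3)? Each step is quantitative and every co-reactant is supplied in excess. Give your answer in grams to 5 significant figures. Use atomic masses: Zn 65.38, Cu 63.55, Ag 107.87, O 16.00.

M(ZnO) = 65.38 + 16.00 = 81.38 g/mol.
M(Ag) = 107.87 g/mol.
n(ZnO) = 234.29 / 81.38 = 2.87896 mol.
Reaction (1): ZnO→Zn ratio 1:1 ⇒ n(Zn) = 2.87896 mol.
Reaction (2): Zn→Cu ratio 1:1 ⇒ n(Cu) = 2.87896 mol.
Reaction (3): Cu→Ag ratio 1:2 ⇒ n(Ag) = 5.75793 mol.
Mass of Ag = 5.75793 × 107.87 = 621.107 g.

621.11 g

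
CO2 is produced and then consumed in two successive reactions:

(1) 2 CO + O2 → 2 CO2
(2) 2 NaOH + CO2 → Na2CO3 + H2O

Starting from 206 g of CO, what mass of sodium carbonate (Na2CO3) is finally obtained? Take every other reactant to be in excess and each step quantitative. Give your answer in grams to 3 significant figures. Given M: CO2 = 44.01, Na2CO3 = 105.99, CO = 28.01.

780 g

n(CO) = 206.0 / 28.01 = 7.355 mol.
Step 1 gives a 2:2 ratio of CO to CO2, so n(CO2) = 7.355 mol.
In step 2 the CO2:Na2CO3 ratio is 1:1, so n(Na2CO3) = 7.355 mol.
Mass of Na2CO3 = 7.355 × 105.99 = 779.5 g.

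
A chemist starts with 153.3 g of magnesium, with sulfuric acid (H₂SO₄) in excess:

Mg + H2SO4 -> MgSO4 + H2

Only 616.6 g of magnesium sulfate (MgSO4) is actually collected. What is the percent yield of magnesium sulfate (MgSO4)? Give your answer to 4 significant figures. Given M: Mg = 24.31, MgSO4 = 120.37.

81.23 %

n(Mg) = 153.30 g / 24.31 g/mol = 6.3060 mol.
From the equation the Mg:MgSO4 mole ratio is 1:1, so n(MgSO4) = 6.3060 × 1/1 = 6.3060 mol.
Mass of MgSO4 = 6.3060 mol × 120.37 g/mol = 759.06 g.
This is the theoretical yield. Percent yield = 616.6 g / 759.06 g × 100% = 81.232%.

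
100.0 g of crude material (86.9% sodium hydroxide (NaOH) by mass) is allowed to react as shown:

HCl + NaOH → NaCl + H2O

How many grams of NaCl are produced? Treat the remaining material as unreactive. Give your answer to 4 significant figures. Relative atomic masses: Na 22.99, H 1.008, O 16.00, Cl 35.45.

Mass of pure NaOH = 100.0 g × 0.869 = 86.900 g.
M(NaOH) = 22.99 + 16.00 + 1.008 = 39.998 g/mol.
M(NaCl) = 22.99 + 35.45 = 58.44 g/mol.
n(NaOH) = 86.900 g / 39.998 g/mol = 2.1726 mol.
From the equation the NaOH:NaCl mole ratio is 1:1, so n(NaCl) = 2.1726 × 1/1 = 2.1726 mol.
Mass of NaCl = 2.1726 mol × 58.44 g/mol = 126.97 g.

127.0 g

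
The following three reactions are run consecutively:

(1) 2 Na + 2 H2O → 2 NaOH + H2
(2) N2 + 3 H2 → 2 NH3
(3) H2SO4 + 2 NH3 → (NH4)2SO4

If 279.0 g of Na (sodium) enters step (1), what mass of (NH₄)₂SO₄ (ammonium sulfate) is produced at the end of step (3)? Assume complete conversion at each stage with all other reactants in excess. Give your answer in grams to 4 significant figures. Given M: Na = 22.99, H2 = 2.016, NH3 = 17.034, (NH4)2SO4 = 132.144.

267.3 g

n(Na) = 279.0 / 22.99 = 12.136 mol.
Reaction (1): Na→H2 ratio 2:1 ⇒ n(H2) = 6.0679 mol.
Reaction (2): H2→NH3 ratio 3:2 ⇒ n(NH3) = 4.0452 mol.
Reaction (3): NH3→(NH4)2SO4 ratio 2:1 ⇒ n((NH4)2SO4) = 2.0226 mol.
Mass of (NH4)2SO4 = 2.0226 × 132.144 = 267.28 g.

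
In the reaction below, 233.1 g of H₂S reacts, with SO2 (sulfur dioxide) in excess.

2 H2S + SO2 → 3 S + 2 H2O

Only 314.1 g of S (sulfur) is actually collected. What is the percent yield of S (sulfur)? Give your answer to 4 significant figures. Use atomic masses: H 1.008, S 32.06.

M(H2S) = 2(1.008) + 32.06 = 34.076 g/mol.
M(S) = 32.06 g/mol.
n(H2S) = 233.10 g / 34.076 g/mol = 6.8406 mol.
From the equation the H2S:S mole ratio is 2:3, so n(S) = 6.8406 × 3/2 = 10.261 mol.
Mass of S = 10.261 mol × 32.06 g/mol = 328.96 g.
This is the theoretical yield. Percent yield = 314.1 g / 328.96 g × 100% = 95.482%.

95.48 %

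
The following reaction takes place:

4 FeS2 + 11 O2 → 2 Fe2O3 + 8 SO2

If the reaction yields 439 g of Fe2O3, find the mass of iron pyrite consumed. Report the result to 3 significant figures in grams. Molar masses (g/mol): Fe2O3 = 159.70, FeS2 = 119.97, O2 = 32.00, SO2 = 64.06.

660 g

n(Fe2O3) = 439.0 g / 159.70 g/mol = 2.749 mol.
From the equation the Fe2O3:FeS2 mole ratio is 2:4, so n(FeS2) = 2.749 × 4/2 = 5.498 mol.
Mass of FeS2 = 5.498 mol × 119.97 g/mol = 659.6 g.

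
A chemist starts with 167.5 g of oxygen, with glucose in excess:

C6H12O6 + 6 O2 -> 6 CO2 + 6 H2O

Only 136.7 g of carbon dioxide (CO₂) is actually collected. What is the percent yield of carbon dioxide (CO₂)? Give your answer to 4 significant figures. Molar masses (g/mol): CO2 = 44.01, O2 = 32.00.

59.34 %

n(O2) = 167.50 g / 32.00 g/mol = 5.2344 mol.
From the equation the O2:CO2 mole ratio is 6:6, so n(CO2) = 5.2344 × 6/6 = 5.2344 mol.
Mass of CO2 = 5.2344 mol × 44.01 g/mol = 230.36 g.
This is the theoretical yield. Percent yield = 136.7 g / 230.36 g × 100% = 59.341%.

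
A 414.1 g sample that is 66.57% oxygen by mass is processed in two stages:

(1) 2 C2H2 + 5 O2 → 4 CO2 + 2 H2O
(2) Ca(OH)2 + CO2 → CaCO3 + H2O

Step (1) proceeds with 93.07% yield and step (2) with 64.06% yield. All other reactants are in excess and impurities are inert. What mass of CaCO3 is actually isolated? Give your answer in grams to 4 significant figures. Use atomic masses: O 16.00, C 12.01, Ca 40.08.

Pure O2 = 414.1 × 0.6657 = 275.67 g.
M(O2) = 2(16.00) = 32.00 g/mol.
M(CaCO3) = 40.08 + 12.01 + 3(16.00) = 100.09 g/mol.
n(O2) = 275.67 / 32.00 = 8.6146 mol.
Step 1 (O2:CO2 = 5:4): theoretical n(CO2) = 6.8917 mol; at 93.07% yield, n(CO2) = 6.4141 mol.
Step 2 (CO2:CaCO3 = 1:1): theoretical n(CaCO3) = 6.4141 mol, so theoretical mass = 6.4141 × 100.09 = 641.98 g.
At 64.06% yield, actual mass of CaCO3 = 641.98 × 0.6406 = 411.25 g.

411.3 g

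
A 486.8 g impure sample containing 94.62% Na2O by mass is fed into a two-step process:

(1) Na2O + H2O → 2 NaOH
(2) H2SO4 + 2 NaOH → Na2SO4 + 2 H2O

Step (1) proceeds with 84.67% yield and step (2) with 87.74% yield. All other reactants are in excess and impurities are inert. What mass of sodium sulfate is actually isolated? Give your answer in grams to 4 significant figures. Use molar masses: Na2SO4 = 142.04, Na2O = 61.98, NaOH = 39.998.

784.2 g

Pure Na2O = 486.8 × 0.9462 = 460.61 g.
n(Na2O) = 460.61 / 61.98 = 7.4316 mol.
Step 1 (Na2O:NaOH = 1:2): theoretical n(NaOH) = 14.863 mol; at 84.67% yield, n(NaOH) = 12.585 mol.
Step 2 (NaOH:Na2SO4 = 2:1): theoretical n(Na2SO4) = 6.2923 mol, so theoretical mass = 6.2923 × 142.04 = 893.76 g.
At 87.74% yield, actual mass of Na2SO4 = 893.76 × 0.8774 = 784.19 g.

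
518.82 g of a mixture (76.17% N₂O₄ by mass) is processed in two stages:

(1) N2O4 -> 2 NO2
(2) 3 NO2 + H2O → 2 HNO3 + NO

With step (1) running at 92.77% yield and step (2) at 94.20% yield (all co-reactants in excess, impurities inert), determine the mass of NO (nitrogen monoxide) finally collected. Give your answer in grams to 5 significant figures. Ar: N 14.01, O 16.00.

75.085 g

Pure N2O4 = 518.82 × 0.7617 = 395.185 g.
M(N2O4) = 2(14.01) + 4(16.00) = 92.02 g/mol.
M(NO) = 14.01 + 16.00 = 30.01 g/mol.
n(N2O4) = 395.185 / 92.02 = 4.29456 mol.
Step 1 (N2O4:NO2 = 1:2): theoretical n(NO2) = 8.58912 mol; at 92.77% yield, n(NO2) = 7.96812 mol.
Step 2 (NO2:NO = 3:1): theoretical n(NO) = 2.65604 mol, so theoretical mass = 2.65604 × 30.01 = 79.7078 g.
At 94.20% yield, actual mass of NO = 79.7078 × 0.9420 = 75.0847 g.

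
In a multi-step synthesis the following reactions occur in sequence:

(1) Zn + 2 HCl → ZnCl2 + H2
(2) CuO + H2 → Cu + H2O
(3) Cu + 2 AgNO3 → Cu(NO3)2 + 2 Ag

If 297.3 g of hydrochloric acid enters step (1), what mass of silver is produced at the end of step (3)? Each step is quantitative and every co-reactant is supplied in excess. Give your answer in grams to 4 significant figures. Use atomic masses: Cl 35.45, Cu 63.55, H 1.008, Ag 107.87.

879.6 g

M(HCl) = 1.008 + 35.45 = 36.458 g/mol.
M(Ag) = 107.87 g/mol.
n(HCl) = 297.3 / 36.458 = 8.1546 mol.
Reaction (1): HCl→H2 ratio 2:1 ⇒ n(H2) = 4.0773 mol.
Reaction (2): H2→Cu ratio 1:1 ⇒ n(Cu) = 4.0773 mol.
Reaction (3): Cu→Ag ratio 1:2 ⇒ n(Ag) = 8.1546 mol.
Mass of Ag = 8.1546 × 107.87 = 879.64 g.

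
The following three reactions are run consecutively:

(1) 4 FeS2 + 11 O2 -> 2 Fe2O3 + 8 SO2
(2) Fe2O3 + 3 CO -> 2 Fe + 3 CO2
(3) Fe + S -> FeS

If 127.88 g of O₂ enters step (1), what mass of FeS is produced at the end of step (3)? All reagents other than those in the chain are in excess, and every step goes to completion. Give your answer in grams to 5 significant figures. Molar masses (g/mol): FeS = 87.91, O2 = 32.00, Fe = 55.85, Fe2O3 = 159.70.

n(O2) = 127.88 / 32.00 = 3.99625 mol.
Reaction (1): O2→Fe2O3 ratio 11:2 ⇒ n(Fe2O3) = 0.726591 mol.
Reaction (2): Fe2O3→Fe ratio 1:2 ⇒ n(Fe) = 1.45318 mol.
Reaction (3): Fe→FeS ratio 1:1 ⇒ n(FeS) = 1.45318 mol.
Mass of FeS = 1.45318 × 87.91 = 127.749 g.

127.75 g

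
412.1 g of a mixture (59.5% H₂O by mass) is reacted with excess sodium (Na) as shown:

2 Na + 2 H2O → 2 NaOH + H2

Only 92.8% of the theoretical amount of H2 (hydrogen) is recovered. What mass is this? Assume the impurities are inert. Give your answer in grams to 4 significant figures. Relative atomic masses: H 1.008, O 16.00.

Pure H2O available = 412.1 g × 0.595 = 245.20 g.
M(H2O) = 2(1.008) + 16.00 = 18.016 g/mol.
M(H2) = 2(1.008) = 2.016 g/mol.
n(H2O) = 245.20 g / 18.016 g/mol = 13.610 mol.
From the equation the H2O:H2 mole ratio is 2:1, so n(H2) = 13.610 × 1/2 = 6.8050 mol.
Mass of H2 = 6.8050 mol × 2.016 g/mol = 13.719 g.
Actual mass collected = 13.719 g × 0.928 = 12.731 g.

12.73 g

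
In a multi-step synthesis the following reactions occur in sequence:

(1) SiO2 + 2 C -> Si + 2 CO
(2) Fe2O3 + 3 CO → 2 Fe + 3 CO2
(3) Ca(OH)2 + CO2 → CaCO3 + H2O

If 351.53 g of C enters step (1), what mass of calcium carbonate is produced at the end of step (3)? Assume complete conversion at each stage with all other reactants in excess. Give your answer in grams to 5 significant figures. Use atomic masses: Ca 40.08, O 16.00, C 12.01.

M(C) = 12.01 g/mol.
M(CaCO3) = 40.08 + 12.01 + 3(16.00) = 100.09 g/mol.
n(C) = 351.53 / 12.01 = 29.2698 mol.
Reaction (1): C→CO ratio 2:2 ⇒ n(CO) = 29.2698 mol.
Reaction (2): CO→CO2 ratio 3:3 ⇒ n(CO2) = 29.2698 mol.
Reaction (3): CO2→CaCO3 ratio 1:1 ⇒ n(CaCO3) = 29.2698 mol.
Mass of CaCO3 = 29.2698 × 100.09 = 2929.61 g.

2929.6 g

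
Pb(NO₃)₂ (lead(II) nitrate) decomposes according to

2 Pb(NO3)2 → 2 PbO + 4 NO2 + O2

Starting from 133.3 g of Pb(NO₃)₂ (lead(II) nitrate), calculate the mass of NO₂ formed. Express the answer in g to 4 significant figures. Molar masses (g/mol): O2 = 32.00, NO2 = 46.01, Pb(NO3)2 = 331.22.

37.03 g

n(Pb(NO3)2) = 133.30 g / 331.22 g/mol = 0.40245 mol.
From the equation the Pb(NO3)2:NO2 mole ratio is 2:4, so n(NO2) = 0.40245 × 4/2 = 0.80490 mol.
Mass of NO2 = 0.80490 mol × 46.01 g/mol = 37.034 g.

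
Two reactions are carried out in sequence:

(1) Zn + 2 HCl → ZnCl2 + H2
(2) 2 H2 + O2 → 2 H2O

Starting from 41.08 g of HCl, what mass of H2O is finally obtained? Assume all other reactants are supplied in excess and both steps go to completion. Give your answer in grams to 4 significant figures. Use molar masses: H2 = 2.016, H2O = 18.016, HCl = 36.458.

n(HCl) = 41.080 / 36.458 = 1.1268 mol.
Step 1 gives a 2:1 ratio of HCl to H2, so n(H2) = 0.56339 mol.
In step 2 the H2:H2O ratio is 2:2, so n(H2O) = 0.56339 mol.
Mass of H2O = 0.56339 × 18.016 = 10.150 g.

10.15 g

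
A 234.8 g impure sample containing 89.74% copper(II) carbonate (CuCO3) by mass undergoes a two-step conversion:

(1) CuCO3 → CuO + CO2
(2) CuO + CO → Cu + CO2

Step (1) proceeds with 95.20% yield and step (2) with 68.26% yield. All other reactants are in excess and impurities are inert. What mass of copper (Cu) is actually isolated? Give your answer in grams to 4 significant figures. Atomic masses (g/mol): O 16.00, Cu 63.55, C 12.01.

70.42 g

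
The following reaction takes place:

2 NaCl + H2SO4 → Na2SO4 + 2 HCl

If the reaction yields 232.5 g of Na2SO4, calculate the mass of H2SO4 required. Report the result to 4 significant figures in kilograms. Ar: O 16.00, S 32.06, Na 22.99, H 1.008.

0.1605 kg

M(Na2SO4) = 2(22.99) + 32.06 + 4(16.00) = 142.04 g/mol.
M(H2SO4) = 2(1.008) + 32.06 + 4(16.00) = 98.076 g/mol.
n(Na2SO4) = 232.50 g / 142.04 g/mol = 1.6369 mol.
From the equation the Na2SO4:H2SO4 mole ratio is 1:1, so n(H2SO4) = 1.6369 × 1/1 = 1.6369 mol.
Mass of H2SO4 = 1.6369 mol × 98.076 g/mol = 160.54 g.
Converting to kg: 160.54 g = 0.1605 kg.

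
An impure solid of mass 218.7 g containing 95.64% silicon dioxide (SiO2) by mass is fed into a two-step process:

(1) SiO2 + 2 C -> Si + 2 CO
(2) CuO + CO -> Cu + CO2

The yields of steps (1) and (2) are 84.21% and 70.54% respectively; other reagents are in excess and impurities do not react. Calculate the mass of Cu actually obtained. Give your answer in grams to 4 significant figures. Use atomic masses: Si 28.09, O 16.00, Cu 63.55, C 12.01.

262.8 g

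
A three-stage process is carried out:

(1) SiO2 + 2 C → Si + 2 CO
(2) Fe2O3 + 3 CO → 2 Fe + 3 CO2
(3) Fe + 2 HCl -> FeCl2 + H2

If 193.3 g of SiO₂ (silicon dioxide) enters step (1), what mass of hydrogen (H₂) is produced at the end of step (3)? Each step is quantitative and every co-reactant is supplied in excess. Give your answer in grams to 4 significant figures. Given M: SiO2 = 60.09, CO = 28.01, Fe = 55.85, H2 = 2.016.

n(SiO2) = 193.3 / 60.09 = 3.2168 mol.
Reaction (1): SiO2→CO ratio 1:2 ⇒ n(CO) = 6.4337 mol.
Reaction (2): CO→Fe ratio 3:2 ⇒ n(Fe) = 4.2891 mol.
Reaction (3): Fe→H2 ratio 1:1 ⇒ n(H2) = 4.2891 mol.
Mass of H2 = 4.2891 × 2.016 = 8.6469 g.

8.647 g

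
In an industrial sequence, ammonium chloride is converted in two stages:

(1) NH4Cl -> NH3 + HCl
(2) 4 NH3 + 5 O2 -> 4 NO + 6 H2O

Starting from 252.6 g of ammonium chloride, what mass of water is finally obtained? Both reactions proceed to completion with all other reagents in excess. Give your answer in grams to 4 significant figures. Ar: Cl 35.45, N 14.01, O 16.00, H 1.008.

M(NH4Cl) = 14.01 + 4(1.008) + 35.45 = 53.492 g/mol.
M(H2O) = 2(1.008) + 16.00 = 18.016 g/mol.
n(NH4Cl) = 252.60 / 53.492 = 4.7222 mol.
Step 1 gives a 1:1 ratio of NH4Cl to NH3, so n(NH3) = 4.7222 mol.
In step 2 the NH3:H2O ratio is 4:6, so n(H2O) = 7.0833 mol.
Mass of H2O = 7.0833 × 18.016 = 127.61 g.

127.6 g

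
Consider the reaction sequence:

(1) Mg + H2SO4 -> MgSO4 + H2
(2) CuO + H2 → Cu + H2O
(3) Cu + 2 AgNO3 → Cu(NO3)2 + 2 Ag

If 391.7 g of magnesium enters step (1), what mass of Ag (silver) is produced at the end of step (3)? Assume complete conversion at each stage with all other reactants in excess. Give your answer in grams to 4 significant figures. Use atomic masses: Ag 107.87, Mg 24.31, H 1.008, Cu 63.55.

M(Mg) = 24.31 g/mol.
M(Ag) = 107.87 g/mol.
n(Mg) = 391.7 / 24.31 = 16.113 mol.
Reaction (1): Mg→H2 ratio 1:1 ⇒ n(H2) = 16.113 mol.
Reaction (2): H2→Cu ratio 1:1 ⇒ n(Cu) = 16.113 mol.
Reaction (3): Cu→Ag ratio 1:2 ⇒ n(Ag) = 32.225 mol.
Mass of Ag = 32.225 × 107.87 = 3476.2 g.

3476 g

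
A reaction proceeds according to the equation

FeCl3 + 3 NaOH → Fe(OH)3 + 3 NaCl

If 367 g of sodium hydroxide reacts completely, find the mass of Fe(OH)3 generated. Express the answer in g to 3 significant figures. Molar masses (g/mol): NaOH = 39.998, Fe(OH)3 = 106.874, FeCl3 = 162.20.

n(NaOH) = 367.0 g / 39.998 g/mol = 9.175 mol.
From the equation the NaOH:Fe(OH)3 mole ratio is 3:1, so n(Fe(OH)3) = 9.175 × 1/3 = 3.058 mol.
Mass of Fe(OH)3 = 3.058 mol × 106.874 g/mol = 326.9 g.

327 g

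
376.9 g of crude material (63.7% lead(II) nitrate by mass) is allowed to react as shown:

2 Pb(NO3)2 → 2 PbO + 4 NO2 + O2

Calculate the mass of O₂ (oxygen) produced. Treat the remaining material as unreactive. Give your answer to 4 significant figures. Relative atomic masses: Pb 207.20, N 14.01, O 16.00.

Mass of pure Pb(NO3)2 = 376.9 g × 0.637 = 240.09 g.
M(Pb(NO3)2) = 207.20 + 2(14.01) + 6(16.00) = 331.22 g/mol.
M(O2) = 2(16.00) = 32.00 g/mol.
n(Pb(NO3)2) = 240.09 g / 331.22 g/mol = 0.72485 mol.
From the equation the Pb(NO3)2:O2 mole ratio is 2:1, so n(O2) = 0.72485 × 1/2 = 0.36243 mol.
Mass of O2 = 0.36243 mol × 32.00 g/mol = 11.598 g.

11.60 g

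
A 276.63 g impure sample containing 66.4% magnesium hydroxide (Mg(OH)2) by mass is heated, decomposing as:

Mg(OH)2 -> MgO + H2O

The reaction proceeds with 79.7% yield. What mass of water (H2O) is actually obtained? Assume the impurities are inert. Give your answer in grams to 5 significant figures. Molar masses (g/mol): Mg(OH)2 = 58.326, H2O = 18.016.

Pure Mg(OH)2 available = 276.63 g × 0.664 = 183.682 g.
n(Mg(OH)2) = 183.682 g / 58.326 g/mol = 3.14924 mol.
From the equation the Mg(OH)2:H2O mole ratio is 1:1, so n(H2O) = 3.14924 × 1/1 = 3.14924 mol.
Mass of H2O = 3.14924 mol × 18.016 g/mol = 56.7366 g.
Actual mass collected = 56.7366 g × 0.797 = 45.2191 g.

45.219 g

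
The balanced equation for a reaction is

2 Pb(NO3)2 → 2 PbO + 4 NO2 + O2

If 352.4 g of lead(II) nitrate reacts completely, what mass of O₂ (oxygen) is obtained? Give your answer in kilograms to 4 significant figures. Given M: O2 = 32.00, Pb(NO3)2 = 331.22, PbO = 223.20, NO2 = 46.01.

0.01702 kg

n(Pb(NO3)2) = 352.40 g / 331.22 g/mol = 1.0639 mol.
From the equation the Pb(NO3)2:O2 mole ratio is 2:1, so n(O2) = 1.0639 × 1/2 = 0.53197 mol.
Mass of O2 = 0.53197 mol × 32.00 g/mol = 17.023 g.
Converting to kg: 17.023 g = 0.01702 kg.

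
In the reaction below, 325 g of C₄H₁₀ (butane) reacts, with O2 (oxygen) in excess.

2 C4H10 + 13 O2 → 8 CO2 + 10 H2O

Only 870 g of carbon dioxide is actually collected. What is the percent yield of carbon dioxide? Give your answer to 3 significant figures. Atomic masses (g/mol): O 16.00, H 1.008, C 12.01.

M(C4H10) = 4(12.01) + 10(1.008) = 58.12 g/mol.
M(CO2) = 12.01 + 2(16.00) = 44.01 g/mol.
n(C4H10) = 325.0 g / 58.12 g/mol = 5.592 mol.
From the equation the C4H10:CO2 mole ratio is 2:8, so n(CO2) = 5.592 × 8/2 = 22.37 mol.
Mass of CO2 = 22.37 mol × 44.01 g/mol = 984.4 g.
This is the theoretical yield. Percent yield = 870 g / 984.4 g × 100% = 88.38%.

88.4 %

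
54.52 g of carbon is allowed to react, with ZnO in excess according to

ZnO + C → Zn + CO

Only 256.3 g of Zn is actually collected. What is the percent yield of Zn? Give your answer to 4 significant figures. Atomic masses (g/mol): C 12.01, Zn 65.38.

M(C) = 12.01 g/mol.
M(Zn) = 65.38 g/mol.
n(C) = 54.520 g / 12.01 g/mol = 4.5396 mol.
From the equation the C:Zn mole ratio is 1:1, so n(Zn) = 4.5396 × 1/1 = 4.5396 mol.
Mass of Zn = 4.5396 mol × 65.38 g/mol = 296.80 g.
This is the theoretical yield. Percent yield = 256.3 g / 296.80 g × 100% = 86.356%.

86.36 %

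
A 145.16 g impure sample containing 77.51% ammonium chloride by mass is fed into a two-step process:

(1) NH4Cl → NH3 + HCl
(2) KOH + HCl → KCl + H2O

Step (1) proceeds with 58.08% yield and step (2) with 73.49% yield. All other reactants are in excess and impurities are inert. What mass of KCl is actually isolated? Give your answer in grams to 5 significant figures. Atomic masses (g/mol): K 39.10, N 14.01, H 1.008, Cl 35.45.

Pure NH4Cl = 145.16 × 0.7751 = 112.514 g.
M(NH4Cl) = 14.01 + 4(1.008) + 35.45 = 53.492 g/mol.
M(KCl) = 39.10 + 35.45 = 74.55 g/mol.
n(NH4Cl) = 112.514 / 53.492 = 2.10337 mol.
Step 1 (NH4Cl:HCl = 1:1): theoretical n(HCl) = 2.10337 mol; at 58.08% yield, n(HCl) = 1.22164 mol.
Step 2 (HCl:KCl = 1:1): theoretical n(KCl) = 1.22164 mol, so theoretical mass = 1.22164 × 74.55 = 91.0731 g.
At 73.49% yield, actual mass of KCl = 91.0731 × 0.7349 = 66.9296 g.

66.930 g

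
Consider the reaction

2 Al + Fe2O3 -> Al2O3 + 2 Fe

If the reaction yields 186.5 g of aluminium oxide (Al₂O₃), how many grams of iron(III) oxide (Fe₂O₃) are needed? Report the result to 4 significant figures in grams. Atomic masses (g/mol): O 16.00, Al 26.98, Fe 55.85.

M(Al2O3) = 2(26.98) + 3(16.00) = 101.96 g/mol.
M(Fe2O3) = 2(55.85) + 3(16.00) = 159.70 g/mol.
n(Al2O3) = 186.50 g / 101.96 g/mol = 1.8291 mol.
From the equation the Al2O3:Fe2O3 mole ratio is 1:1, so n(Fe2O3) = 1.8291 × 1/1 = 1.8291 mol.
Mass of Fe2O3 = 1.8291 mol × 159.70 g/mol = 292.12 g.

292.1 g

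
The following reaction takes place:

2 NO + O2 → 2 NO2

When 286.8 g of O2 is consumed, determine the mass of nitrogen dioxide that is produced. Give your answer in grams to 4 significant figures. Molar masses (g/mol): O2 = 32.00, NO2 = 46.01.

824.7 g

n(O2) = 286.80 g / 32.00 g/mol = 8.9625 mol.
From the equation the O2:NO2 mole ratio is 1:2, so n(NO2) = 8.9625 × 2/1 = 17.925 mol.
Mass of NO2 = 17.925 mol × 46.01 g/mol = 824.73 g.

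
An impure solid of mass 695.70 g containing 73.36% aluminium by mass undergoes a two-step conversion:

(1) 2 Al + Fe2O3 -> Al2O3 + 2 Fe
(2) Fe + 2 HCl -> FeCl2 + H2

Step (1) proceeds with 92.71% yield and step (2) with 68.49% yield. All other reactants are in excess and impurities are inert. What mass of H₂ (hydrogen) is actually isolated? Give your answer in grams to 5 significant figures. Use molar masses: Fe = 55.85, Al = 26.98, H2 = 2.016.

24.215 g

Pure Al = 695.70 × 0.7336 = 510.366 g.
n(Al) = 510.366 / 26.98 = 18.9164 mol.
Step 1 (Al:Fe = 2:2): theoretical n(Fe) = 18.9164 mol; at 92.71% yield, n(Fe) = 17.5374 mol.
Step 2 (Fe:H2 = 1:1): theoretical n(H2) = 17.5374 mol, so theoretical mass = 17.5374 × 2.016 = 35.3555 g.
At 68.49% yield, actual mass of H2 = 35.3555 × 0.6849 = 24.2150 g.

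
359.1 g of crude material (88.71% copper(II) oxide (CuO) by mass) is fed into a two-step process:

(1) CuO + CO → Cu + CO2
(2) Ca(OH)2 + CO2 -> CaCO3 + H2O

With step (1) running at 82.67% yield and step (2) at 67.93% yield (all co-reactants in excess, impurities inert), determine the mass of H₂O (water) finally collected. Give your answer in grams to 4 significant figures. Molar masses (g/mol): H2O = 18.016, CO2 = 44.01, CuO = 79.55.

Pure CuO = 359.1 × 0.8871 = 318.56 g.
n(CuO) = 318.56 / 79.55 = 4.0045 mol.
Step 1 (CuO:CO2 = 1:1): theoretical n(CO2) = 4.0045 mol; at 82.67% yield, n(CO2) = 3.3105 mol.
Step 2 (CO2:H2O = 1:1): theoretical n(H2O) = 3.3105 mol, so theoretical mass = 3.3105 × 18.016 = 59.642 g.
At 67.93% yield, actual mass of H2O = 59.642 × 0.6793 = 40.515 g.

40.51 g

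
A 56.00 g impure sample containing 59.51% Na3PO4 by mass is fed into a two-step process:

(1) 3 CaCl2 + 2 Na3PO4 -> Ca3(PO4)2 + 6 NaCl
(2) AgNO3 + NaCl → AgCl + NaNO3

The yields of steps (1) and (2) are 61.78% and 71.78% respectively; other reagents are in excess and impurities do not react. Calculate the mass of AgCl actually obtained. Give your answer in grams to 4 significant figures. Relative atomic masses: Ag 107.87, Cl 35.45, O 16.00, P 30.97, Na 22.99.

38.76 g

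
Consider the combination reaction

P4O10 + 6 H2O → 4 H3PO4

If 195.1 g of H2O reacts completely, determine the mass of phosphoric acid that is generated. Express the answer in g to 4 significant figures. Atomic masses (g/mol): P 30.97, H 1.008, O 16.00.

707.5 g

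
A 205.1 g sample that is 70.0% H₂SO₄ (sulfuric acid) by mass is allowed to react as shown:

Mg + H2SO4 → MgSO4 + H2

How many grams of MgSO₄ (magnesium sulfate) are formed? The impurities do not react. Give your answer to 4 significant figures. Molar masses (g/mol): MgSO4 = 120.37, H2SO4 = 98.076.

Mass of pure H2SO4 = 205.1 g × 0.700 = 143.57 g.
n(H2SO4) = 143.57 g / 98.076 g/mol = 1.4639 mol.
From the equation the H2SO4:MgSO4 mole ratio is 1:1, so n(MgSO4) = 1.4639 × 1/1 = 1.4639 mol.
Mass of MgSO4 = 1.4639 mol × 120.37 g/mol = 176.21 g.

176.2 g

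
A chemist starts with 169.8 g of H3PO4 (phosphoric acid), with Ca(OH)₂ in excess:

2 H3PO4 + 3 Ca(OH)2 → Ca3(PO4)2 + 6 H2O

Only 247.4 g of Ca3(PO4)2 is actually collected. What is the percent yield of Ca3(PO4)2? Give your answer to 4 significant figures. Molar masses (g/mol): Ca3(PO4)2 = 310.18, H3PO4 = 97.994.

92.06 %

n(H3PO4) = 169.80 g / 97.994 g/mol = 1.7328 mol.
From the equation the H3PO4:Ca3(PO4)2 mole ratio is 2:1, so n(Ca3(PO4)2) = 1.7328 × 1/2 = 0.86638 mol.
Mass of Ca3(PO4)2 = 0.86638 mol × 310.18 g/mol = 268.73 g.
This is the theoretical yield. Percent yield = 247.4 g / 268.73 g × 100% = 92.061%.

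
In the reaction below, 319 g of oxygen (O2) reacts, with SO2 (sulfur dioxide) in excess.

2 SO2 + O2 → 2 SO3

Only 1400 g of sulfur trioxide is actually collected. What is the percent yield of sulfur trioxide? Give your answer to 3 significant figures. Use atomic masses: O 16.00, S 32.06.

M(O2) = 2(16.00) = 32.00 g/mol.
M(SO3) = 32.06 + 3(16.00) = 80.06 g/mol.
n(O2) = 319.0 g / 32.00 g/mol = 9.969 mol.
From the equation the O2:SO3 mole ratio is 1:2, so n(SO3) = 9.969 × 2/1 = 19.94 mol.
Mass of SO3 = 19.94 mol × 80.06 g/mol = 1596 g.
This is the theoretical yield. Percent yield = 1400 g / 1596 g × 100% = 87.71%.

87.7 %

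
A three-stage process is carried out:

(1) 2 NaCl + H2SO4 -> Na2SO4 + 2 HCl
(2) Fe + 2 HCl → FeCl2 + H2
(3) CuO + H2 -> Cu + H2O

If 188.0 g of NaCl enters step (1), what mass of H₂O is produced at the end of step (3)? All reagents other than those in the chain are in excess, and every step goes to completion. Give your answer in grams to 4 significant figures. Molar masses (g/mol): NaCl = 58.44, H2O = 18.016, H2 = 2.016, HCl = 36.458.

28.98 g

n(NaCl) = 188.0 / 58.44 = 3.2170 mol.
Reaction (1): NaCl→HCl ratio 2:2 ⇒ n(HCl) = 3.2170 mol.
Reaction (2): HCl→H2 ratio 2:1 ⇒ n(H2) = 1.6085 mol.
Reaction (3): H2→H2O ratio 1:1 ⇒ n(H2O) = 1.6085 mol.
Mass of H2O = 1.6085 × 18.016 = 28.979 g.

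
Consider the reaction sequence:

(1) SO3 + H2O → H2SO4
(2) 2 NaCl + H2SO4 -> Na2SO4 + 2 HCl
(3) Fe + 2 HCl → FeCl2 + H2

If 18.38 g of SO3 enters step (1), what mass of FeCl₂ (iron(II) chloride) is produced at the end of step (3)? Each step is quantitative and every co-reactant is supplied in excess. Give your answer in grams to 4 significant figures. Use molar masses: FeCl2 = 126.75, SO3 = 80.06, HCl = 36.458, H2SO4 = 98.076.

29.10 g

n(SO3) = 18.38 / 80.06 = 0.22958 mol.
Reaction (1): SO3→H2SO4 ratio 1:1 ⇒ n(H2SO4) = 0.22958 mol.
Reaction (2): H2SO4→HCl ratio 1:2 ⇒ n(HCl) = 0.45916 mol.
Reaction (3): HCl→FeCl2 ratio 2:1 ⇒ n(FeCl2) = 0.22958 mol.
Mass of FeCl2 = 0.22958 × 126.75 = 29.099 g.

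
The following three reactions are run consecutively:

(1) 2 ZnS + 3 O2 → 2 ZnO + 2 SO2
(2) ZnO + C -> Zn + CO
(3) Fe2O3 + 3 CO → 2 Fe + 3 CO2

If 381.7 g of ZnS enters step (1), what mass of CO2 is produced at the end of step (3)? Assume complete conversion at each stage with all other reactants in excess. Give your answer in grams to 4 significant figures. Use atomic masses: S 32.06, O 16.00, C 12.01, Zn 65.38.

M(ZnS) = 65.38 + 32.06 = 97.44 g/mol.
M(CO2) = 12.01 + 2(16.00) = 44.01 g/mol.
n(ZnS) = 381.7 / 97.44 = 3.9173 mol.
Reaction (1): ZnS→ZnO ratio 2:2 ⇒ n(ZnO) = 3.9173 mol.
Reaction (2): ZnO→CO ratio 1:1 ⇒ n(CO) = 3.9173 mol.
Reaction (3): CO→CO2 ratio 3:3 ⇒ n(CO2) = 3.9173 mol.
Mass of CO2 = 3.9173 × 44.01 = 172.40 g.

172.4 g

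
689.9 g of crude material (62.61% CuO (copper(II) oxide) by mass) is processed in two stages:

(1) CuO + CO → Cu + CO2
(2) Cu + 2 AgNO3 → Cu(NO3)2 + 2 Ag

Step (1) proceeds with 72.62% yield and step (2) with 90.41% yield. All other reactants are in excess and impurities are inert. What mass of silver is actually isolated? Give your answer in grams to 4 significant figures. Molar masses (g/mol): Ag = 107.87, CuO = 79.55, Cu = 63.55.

769.1 g

Pure CuO = 689.9 × 0.6261 = 431.95 g.
n(CuO) = 431.95 / 79.55 = 5.4299 mol.
Step 1 (CuO:Cu = 1:1): theoretical n(Cu) = 5.4299 mol; at 72.62% yield, n(Cu) = 3.9432 mol.
Step 2 (Cu:Ag = 1:2): theoretical n(Ag) = 7.8863 mol, so theoretical mass = 7.8863 × 107.87 = 850.70 g.
At 90.41% yield, actual mass of Ag = 850.70 × 0.9041 = 769.12 g.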